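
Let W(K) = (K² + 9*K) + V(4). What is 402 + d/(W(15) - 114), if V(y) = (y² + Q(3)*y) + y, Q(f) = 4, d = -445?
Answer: 112919/282 ≈ 400.42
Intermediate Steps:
V(y) = y² + 5*y (V(y) = (y² + 4*y) + y = y² + 5*y)
W(K) = 36 + K² + 9*K (W(K) = (K² + 9*K) + 4*(5 + 4) = (K² + 9*K) + 4*9 = (K² + 9*K) + 36 = 36 + K² + 9*K)
402 + d/(W(15) - 114) = 402 - 445/((36 + 15² + 9*15) - 114) = 402 - 445/((36 + 225 + 135) - 114) = 402 - 445/(396 - 114) = 402 - 445/282 = 112919/282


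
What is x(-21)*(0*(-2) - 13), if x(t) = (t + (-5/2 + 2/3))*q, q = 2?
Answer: 1781/3 ≈ 593.67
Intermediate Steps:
x(t) = -11/3 + 2*t (x(t) = (t + (-5/2 + 2/3))*2 = (t + (-5*½ + 2*(⅓)))*2 = (t + (-5/2 + ⅔))*2 = (t - 11/6)*2 = (-11/6 + t)*2 = -11/3 + 2*t)
x(-21)*(0*(-2) - 13) = (-11/3 + 2*(-21))*(0*(-2) - 13) = (-11/3 - 42)*(0 - 13) = -137/3*(-13) = 1781/3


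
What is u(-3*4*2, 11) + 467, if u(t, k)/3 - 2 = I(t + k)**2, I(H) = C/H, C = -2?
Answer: 79949/169 ≈ 473.07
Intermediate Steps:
I(H) = -2/H
u(t, k) = 6 + 12/(k + t)**2 (u(t, k) = 6 + 3*(-2/(t + k))**2 = 6 + 3*(-2/(k + t))**2 = 6 + 3*(4/(k + t)**2) = 6 + 12/(k + t)**2)
u(-3*4*2, 11) + 467 = (6 + 12/(11 - 3*4*2)**2) + 467 = (6 + 12/(11 - 12*2)**2) + 467 = (6 + 12/(11 - 24)**2) + 467 = (6 + 12/(-13)**2) + 467 = (6 + 12*(1/169)) + 467 = (6 + 12/169) + 467 = 1026/169 + 467 = 79949/169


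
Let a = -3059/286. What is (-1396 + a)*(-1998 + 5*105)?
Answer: 592609995/286 ≈ 2.0721e+6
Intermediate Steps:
a = -3059/286 (a = -3059*1/286 = -3059/286 ≈ -10.696)
(-1396 + a)*(-1998 + 5*105) = (-1396 - 3059/286)*(-1998 + 5*105) = -402315*(-1998 + 525)/286 = -402315/286*(-1473) = 592609995/286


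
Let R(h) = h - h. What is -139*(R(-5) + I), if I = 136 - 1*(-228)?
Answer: -50596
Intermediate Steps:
I = 364 (I = 136 + 228 = 364)
R(h) = 0
-139*(R(-5) + I) = -139*(0 + 364) = -139*364 = -50596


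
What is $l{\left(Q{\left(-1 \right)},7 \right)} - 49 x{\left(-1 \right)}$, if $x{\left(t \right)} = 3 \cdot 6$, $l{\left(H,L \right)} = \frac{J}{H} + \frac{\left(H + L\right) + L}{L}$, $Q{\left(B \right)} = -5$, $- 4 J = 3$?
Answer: $- \frac{123279}{140} \approx -880.56$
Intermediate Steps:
$J = - \frac{3}{4}$ ($J = \left(- \frac{1}{4}\right) 3 = - \frac{3}{4} \approx -0.75$)
$l{\left(H,L \right)} = - \frac{3}{4 H} + \frac{H + 2 L}{L}$ ($l{\left(H,L \right)} = - \frac{3}{4 H} + \frac{\left(H + L\right) + L}{L} = - \frac{3}{4 H} + \frac{H + 2 L}{L}$)
$x{\left(t \right)} = 18$
$l{\left(Q{\left(-1 \right)},7 \right)} - 49 x{\left(-1 \right)} = \left(2 - \frac{3}{4 \left(-5\right)} - \frac{5}{7}\right) - 882 = \left(2 - - \frac{3}{20} - \frac{5}{7}\right) - 882 = \left(2 + \frac{3}{20} - \frac{5}{7}\right) - 882 = \frac{201}{140} - 882 = - \frac{123279}{140}$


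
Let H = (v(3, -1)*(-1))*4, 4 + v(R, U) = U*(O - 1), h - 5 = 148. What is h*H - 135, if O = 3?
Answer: 3537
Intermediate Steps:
h = 153 (h = 5 + 148 = 153)
v(R, U) = -4 + 2*U (v(R, U) = -4 + U*(3 - 1) = -4 + U*2 = -4 + 2*U)
H = 24 (H = ((-4 + 2*(-1))*(-1))*4 = ((-4 - 2)*(-1))*4 = -6*(-1)*4 = 6*4 = 24)
h*H - 135 = 153*24 - 135 = 3672 - 135 = 3537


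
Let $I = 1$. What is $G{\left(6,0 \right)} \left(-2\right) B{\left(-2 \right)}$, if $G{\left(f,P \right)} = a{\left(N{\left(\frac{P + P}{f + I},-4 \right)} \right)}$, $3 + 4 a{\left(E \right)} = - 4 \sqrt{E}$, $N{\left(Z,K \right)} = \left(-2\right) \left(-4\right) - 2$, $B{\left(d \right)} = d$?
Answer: $-3 - 4 \sqrt{6} \approx -12.798$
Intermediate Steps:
$N{\left(Z,K \right)} = 6$ ($N{\left(Z,K \right)} = 8 - 2 = 6$)
$a{\left(E \right)} = - \frac{3}{4} - \sqrt{E}$ ($a{\left(E \right)} = - \frac{3}{4} + \frac{\left(-4\right) \sqrt{E}}{4} = - \frac{3}{4} - \sqrt{E}$)
$G{\left(f,P \right)} = - \frac{3}{4} - \sqrt{6}$
$G{\left(6,0 \right)} \left(-2\right) B{\left(-2 \right)} = \left(- \frac{3}{4} - \sqrt{6}\right) \left(-2\right) \left(-2\right) = \left(\frac{3}{2} + 2 \sqrt{6}\right) \left(-2\right) = -3 - 4 \sqrt{6}$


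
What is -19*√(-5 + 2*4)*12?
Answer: -228*√3 ≈ -394.91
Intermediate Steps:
-19*√(-5 + 2*4)*12 = -19*√(-5 + 8)*12 = -19*√3*12 = -228*√3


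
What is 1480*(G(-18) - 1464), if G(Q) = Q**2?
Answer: -1687200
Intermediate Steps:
1480*(G(-18) - 1464) = 1480*((-18)**2 - 1464) = 1480*(324 - 1464) = 1480*(-1140) = -1687200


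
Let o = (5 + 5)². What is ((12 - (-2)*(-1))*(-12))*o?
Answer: -12000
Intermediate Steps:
o = 100 (o = 10² = 100)
((12 - (-2)*(-1))*(-12))*o = ((12 - (-2)*(-1))*(-12))*100 = ((12 - 1*2)*(-12))*100 = ((12 - 2)*(-12))*100 = (10*(-12))*100 = -120*100 = -12000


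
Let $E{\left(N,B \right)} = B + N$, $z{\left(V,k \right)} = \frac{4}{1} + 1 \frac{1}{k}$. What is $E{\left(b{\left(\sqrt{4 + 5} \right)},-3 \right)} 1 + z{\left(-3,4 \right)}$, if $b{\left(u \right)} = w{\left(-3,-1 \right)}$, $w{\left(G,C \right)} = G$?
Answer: $- \frac{7}{4} \approx -1.75$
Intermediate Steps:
$b{\left(u \right)} = -3$
$z{\left(V,k \right)} = 4 + \frac{1}{k}$ ($z{\left(V,k \right)} = 4 \cdot 1 + \frac{1}{k} = 4 + \frac{1}{k}$)
$E{\left(b{\left(\sqrt{4 + 5} \right)},-3 \right)} 1 + z{\left(-3,4 \right)} = \left(-3 - 3\right) 1 + \left(4 + \frac{1}{4}\right) = \left(-6\right) 1 + \left(4 + \frac{1}{4}\right) = -6 + \frac{17}{4} = - \frac{7}{4}$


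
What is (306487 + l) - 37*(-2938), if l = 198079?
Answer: 613272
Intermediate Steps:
(306487 + l) - 37*(-2938) = (306487 + 198079) - 37*(-2938) = 504566 + 108706 = 613272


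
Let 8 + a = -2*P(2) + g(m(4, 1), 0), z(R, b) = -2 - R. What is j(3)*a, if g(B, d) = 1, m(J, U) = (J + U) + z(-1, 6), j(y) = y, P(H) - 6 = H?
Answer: -69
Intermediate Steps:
P(H) = 6 + H
m(J, U) = -1 + J + U (m(J, U) = (J + U) + (-2 - 1*(-1)) = (J + U) + (-2 + 1) = (J + U) - 1 = -1 + J + U)
a = -23 (a = -8 + (-2*(6 + 2) + 1) = -8 + (-2*8 + 1) = -8 + (-16 + 1) = -8 - 15 = -23)
j(3)*a = 3*(-23) = -69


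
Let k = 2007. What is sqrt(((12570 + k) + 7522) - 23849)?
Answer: 5*I*sqrt(70) ≈ 41.833*I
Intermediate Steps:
sqrt(((12570 + k) + 7522) - 23849) = sqrt(((12570 + 2007) + 7522) - 23849) = sqrt((14577 + 7522) - 23849) = sqrt(22099 - 23849) = sqrt(-1750) = 5*I*sqrt(70)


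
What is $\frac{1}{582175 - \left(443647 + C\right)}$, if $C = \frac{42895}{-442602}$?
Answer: $\frac{442602}{61312812751} \approx 7.2188 \cdot 10^{-6}$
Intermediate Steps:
$C = - \frac{42895}{442602}$ ($C = 42895 \left(- \frac{1}{442602}\right) = - \frac{42895}{442602} \approx -0.096915$)
$\frac{1}{582175 - \left(443647 + C\right)} = \frac{1}{582175 - \frac{196359006599}{442602}} = \frac{1}{\frac{61312812751}{442602}} = \frac{442602}{61312812751}$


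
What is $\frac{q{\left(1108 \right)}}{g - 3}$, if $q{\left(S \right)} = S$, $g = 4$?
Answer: $1108$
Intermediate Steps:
$\frac{q{\left(1108 \right)}}{g - 3} = \frac{1}{4 - 3} \cdot 1108 = 1^{-1} \cdot 1108 = 1 \cdot 1108 = 1108$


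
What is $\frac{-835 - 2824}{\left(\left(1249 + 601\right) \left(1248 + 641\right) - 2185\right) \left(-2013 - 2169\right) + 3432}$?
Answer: $\frac{3659}{14605485198} \approx 2.5052 \cdot 10^{-7}$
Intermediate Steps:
$\frac{-835 - 2824}{\left(\left(1249 + 601\right) \left(1248 + 641\right) - 2185\right) \left(-2013 - 2169\right) + 3432} = - \frac{3659}{\left(1850 \cdot 1889 - 2185\right) \left(-4182\right) + 3432} = - \frac{3659}{\left(3494650 - 2185\right) \left(-4182\right) + 3432} = - \frac{3659}{3492465 \left(-4182\right) + 3432} = - \frac{3659}{-14605488630 + 3432} = - \frac{3659}{-14605485198} = \left(-3659\right) \left(- \frac{1}{14605485198}\right) = \frac{3659}{14605485198}$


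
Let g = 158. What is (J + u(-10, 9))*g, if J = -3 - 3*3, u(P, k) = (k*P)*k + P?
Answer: -131456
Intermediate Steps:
u(P, k) = P + P*k² (u(P, k) = (P*k)*k + P = P*k² + P = P + P*k²)
J = -12 (J = -3 - 9 = -12)
(J + u(-10, 9))*g = (-12 - 10*(1 + 9²))*158 = (-12 - 10*(1 + 81))*158 = (-12 - 10*82)*158 = (-12 - 820)*158 = -832*158 = -131456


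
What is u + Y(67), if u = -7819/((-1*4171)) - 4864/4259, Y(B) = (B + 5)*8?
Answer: 10245243841/17764289 ≈ 576.73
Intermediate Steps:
Y(B) = 40 + 8*B (Y(B) = (5 + B)*8 = 40 + 8*B)
u = 13013377/17764289 (u = -7819/(-4171) - 4864*1/4259 = -7819*(-1/4171) - 4864/4259 = 7819/4171 - 4864/4259 = 13013377/17764289 ≈ 0.73256)
u + Y(67) = 13013377/17764289 + (40 + 8*67) = 13013377/17764289 + (40 + 536) = 13013377/17764289 + 576 = 10245243841/17764289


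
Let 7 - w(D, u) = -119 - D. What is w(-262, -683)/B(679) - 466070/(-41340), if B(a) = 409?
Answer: 18500039/1690806 ≈ 10.942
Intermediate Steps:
w(D, u) = 126 + D (w(D, u) = 7 - (-119 - D) = 7 + (119 + D) = 126 + D)
w(-262, -683)/B(679) - 466070/(-41340) = (126 - 262)/409 - 466070/(-41340) = -136*1/409 - 466070*(-1/41340) = -136/409 + 46607/4134 = 18500039/1690806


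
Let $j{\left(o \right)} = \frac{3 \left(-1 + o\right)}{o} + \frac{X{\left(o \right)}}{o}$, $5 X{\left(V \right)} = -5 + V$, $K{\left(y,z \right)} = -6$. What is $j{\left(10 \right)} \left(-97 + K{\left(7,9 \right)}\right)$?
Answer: $- \frac{1442}{5} \approx -288.4$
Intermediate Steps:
$X{\left(V \right)} = -1 + \frac{V}{5}$ ($X{\left(V \right)} = \frac{-5 + V}{5} = -1 + \frac{V}{5}$)
$j{\left(o \right)} = \frac{-1 + \frac{o}{5}}{o} + \frac{-3 + 3 o}{o}$ ($j{\left(o \right)} = \frac{3 \left(-1 + o\right)}{o} + \frac{-1 + \frac{o}{5}}{o} = \frac{-3 + 3 o}{o} + \frac{-1 + \frac{o}{5}}{o} = \frac{-1 + \frac{o}{5}}{o} + \frac{-3 + 3 o}{o}$)
$j{\left(10 \right)} \left(-97 + K{\left(7,9 \right)}\right) = \left(\frac{16}{5} - \frac{4}{10}\right) \left(-97 - 6\right) = \left(\frac{16}{5} - \frac{2}{5}\right) \left(-103\right) = \frac{14}{5} \left(-103\right) = - \frac{1442}{5}$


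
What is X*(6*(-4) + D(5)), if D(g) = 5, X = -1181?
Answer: 22439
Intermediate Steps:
X*(6*(-4) + D(5)) = -1181*(6*(-4) + 5) = -1181*(-24 + 5) = -1181*(-19) = 22439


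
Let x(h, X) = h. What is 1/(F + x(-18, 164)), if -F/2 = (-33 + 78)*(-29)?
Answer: 1/2592 ≈ 0.00038580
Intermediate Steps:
F = 2610 (F = -2*(-33 + 78)*(-29) = -90*(-29) = -2*(-1305) = 2610)
1/(F + x(-18, 164)) = 1/(2610 - 18) = 1/2592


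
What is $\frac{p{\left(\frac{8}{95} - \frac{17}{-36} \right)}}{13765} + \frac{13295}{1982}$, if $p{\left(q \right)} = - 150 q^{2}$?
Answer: $\frac{7131436440581}{1063679583240} \approx 6.7045$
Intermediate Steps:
$\frac{p{\left(\frac{8}{95} - \frac{17}{-36} \right)}}{13765} + \frac{13295}{1982} = \frac{\left(-150\right) \left(\frac{8}{95} - \frac{17}{-36}\right)^{2}}{13765} + \frac{13295}{1982} = - 150 \left(8 \cdot \frac{1}{95} - - \frac{17}{36}\right)^{2} \cdot \frac{1}{13765} + 13295 \cdot \frac{1}{1982} = - 150 \left(\frac{8}{95} + \frac{17}{36}\right)^{2} \cdot \frac{1}{13765} + \frac{13295}{1982} = - 150 \left(\frac{1903}{3420}\right)^{2} \cdot \frac{1}{13765} + \frac{13295}{1982} = \left(-150\right) \frac{3621409}{11696400} \cdot \frac{1}{13765} + \frac{13295}{1982} = \left(- \frac{3621409}{77976}\right) \frac{1}{13765} + \frac{13295}{1982} = - \frac{3621409}{1073339640} + \frac{13295}{1982} = \frac{7131436440581}{1063679583240}$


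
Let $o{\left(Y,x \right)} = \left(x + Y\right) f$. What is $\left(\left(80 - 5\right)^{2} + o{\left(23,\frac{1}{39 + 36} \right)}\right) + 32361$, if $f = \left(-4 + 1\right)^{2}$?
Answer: $\frac{954828}{25} \approx 38193.0$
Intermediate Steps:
$f = 9$ ($f = \left(-3\right)^{2} = 9$)
$o{\left(Y,x \right)} = 9 Y + 9 x$ ($o{\left(Y,x \right)} = \left(x + Y\right) 9 = \left(Y + x\right) 9 = 9 Y + 9 x$)
$\left(\left(80 - 5\right)^{2} + o{\left(23,\frac{1}{39 + 36} \right)}\right) + 32361 = \left(\left(80 - 5\right)^{2} + \left(9 \cdot 23 + \frac{9}{39 + 36}\right)\right) + 32361 = \left(75^{2} + \left(207 + \frac{9}{75}\right)\right) + 32361 = \left(5625 + \left(207 + 9 \cdot \frac{1}{75}\right)\right) + 32361 = \left(5625 + \left(207 + \frac{3}{25}\right)\right) + 32361 = \left(5625 + \frac{5178}{25}\right) + 32361 = \frac{145803}{25} + 32361 = \frac{954828}{25}$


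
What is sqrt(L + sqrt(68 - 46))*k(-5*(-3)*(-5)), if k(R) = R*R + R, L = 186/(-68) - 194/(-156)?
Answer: 1850*sqrt(-655707 + 439569*sqrt(22))/221 ≈ 9926.1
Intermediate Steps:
L = -989/663 (L = 186*(-1/68) - 194*(-1/156) = -93/34 + 97/78 = -989/663 ≈ -1.4917)
k(R) = R + R**2 (k(R) = R**2 + R = R + R**2)
sqrt(L + sqrt(68 - 46))*k(-5*(-3)*(-5)) = sqrt(-989/663 + sqrt(68 - 46))*((-5*(-3)*(-5))*(1 - 5*(-3)*(-5))) = sqrt(-989/663 + sqrt(22))*((15*(-5))*(1 + 15*(-5))) = sqrt(-989/663 + sqrt(22))*(-75*(1 - 75)) = sqrt(-989/663 + sqrt(22))*(-75*(-74)) = sqrt(-989/663 + sqrt(22))*5550 = 5550*sqrt(-989/663 + sqrt(22))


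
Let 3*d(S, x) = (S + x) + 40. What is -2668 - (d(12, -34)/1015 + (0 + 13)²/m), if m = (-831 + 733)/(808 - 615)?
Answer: -33182899/14210 ≈ -2335.2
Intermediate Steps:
m = -98/193 ≈ -0.50777
d(S, x) = 40/3 + S/3 + x/3 (d(S, x) = ((S + x) + 40)/3 = (40 + S + x)/3 = 40/3 + S/3 + x/3)
-2668 - (d(12, -34)/1015 + (0 + 13)²/m) = -2668 - ((40/3 + (⅓)*12 + (⅓)*(-34))/1015 + (0 + 13)²/(-98/193)) = -2668 - ((40/3 + 4 - 34/3)*(1/1015) + 13²*(-193/98)) = -2668 - (6*(1/1015) + 169*(-193/98)) = -2668 - (6/1015 - 32617/98) = -2668 - 1*(-4729381/14210) = -2668 + 4729381/14210 = -33182899/14210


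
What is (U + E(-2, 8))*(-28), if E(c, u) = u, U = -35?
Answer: 756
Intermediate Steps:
(U + E(-2, 8))*(-28) = (-35 + 8)*(-28) = -27*(-28) = 756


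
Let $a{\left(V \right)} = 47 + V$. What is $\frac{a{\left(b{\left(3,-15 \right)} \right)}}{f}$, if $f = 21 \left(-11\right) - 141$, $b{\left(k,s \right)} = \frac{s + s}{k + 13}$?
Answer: $- \frac{361}{2976} \approx -0.1213$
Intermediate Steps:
$b{\left(k,s \right)} = \frac{2 s}{13 + k}$
$f = -372$ ($f = -231 - 141 = -372$)
$\frac{a{\left(b{\left(3,-15 \right)} \right)}}{f} = \frac{47 + 2 \left(-15\right) \frac{1}{13 + 3}}{-372} = \left(47 + 2 \left(-15\right) \frac{1}{16}\right) \left(- \frac{1}{372}\right) = \left(47 - \frac{15}{8}\right) \left(- \frac{1}{372}\right) = \frac{361}{8} \left(- \frac{1}{372}\right) = - \frac{361}{2976}$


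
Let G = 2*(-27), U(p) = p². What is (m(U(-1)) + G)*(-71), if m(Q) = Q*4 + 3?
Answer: 3337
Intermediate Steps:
m(Q) = 3 + 4*Q (m(Q) = 4*Q + 3 = 3 + 4*Q)
G = -54
(m(U(-1)) + G)*(-71) = ((3 + 4*(-1)²) - 54)*(-71) = ((3 + 4*1) - 54)*(-71) = ((3 + 4) - 54)*(-71) = (7 - 54)*(-71) = -47*(-71) = 3337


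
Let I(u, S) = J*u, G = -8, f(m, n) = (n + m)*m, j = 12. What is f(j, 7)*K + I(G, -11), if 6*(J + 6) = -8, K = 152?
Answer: 104144/3 ≈ 34715.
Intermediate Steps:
J = -22/3 (J = -6 + (⅙)*(-8) = -6 - 4/3 = -22/3 ≈ -7.3333)
f(m, n) = m*(m + n) (f(m, n) = (m + n)*m = m*(m + n))
I(u, S) = -22*u/3
f(j, 7)*K + I(G, -11) = (12*(12 + 7))*152 - 22/3*(-8) = (12*19)*152 + 176/3 = 228*152 + 176/3 = 34656 + 176/3 = 104144/3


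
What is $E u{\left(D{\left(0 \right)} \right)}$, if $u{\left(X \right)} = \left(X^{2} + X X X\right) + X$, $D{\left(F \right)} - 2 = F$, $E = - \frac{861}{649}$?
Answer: $- \frac{12054}{649} \approx -18.573$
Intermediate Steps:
$E = - \frac{861}{649}$ ($E = \left(-861\right) \frac{1}{649} = - \frac{861}{649} \approx -1.3267$)
$D{\left(F \right)} = 2 + F$
$u{\left(X \right)} = X + X^{2} + X^{3}$ ($u{\left(X \right)} = \left(X^{2} + X^{2} X\right) + X = \left(X^{2} + X^{3}\right) + X = X + X^{2} + X^{3}$)
$E u{\left(D{\left(0 \right)} \right)} = - \frac{861 \left(2 + 0\right) \left(1 + \left(2 + 0\right) + \left(2 + 0\right)^{2}\right)}{649} = - \frac{861 \cdot 2 \left(1 + 2 + 2^{2}\right)}{649} = - \frac{861 \cdot 2 \left(1 + 2 + 4\right)}{649} = - \frac{861 \cdot 2 \cdot 7}{649} = \left(- \frac{861}{649}\right) 14 = - \frac{12054}{649}$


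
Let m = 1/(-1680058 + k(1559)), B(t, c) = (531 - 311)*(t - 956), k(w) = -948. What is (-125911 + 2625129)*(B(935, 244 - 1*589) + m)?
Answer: -9704773048391089/840503 ≈ -1.1546e+10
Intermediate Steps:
B(t, c) = -210320 + 220*t (B(t, c) = 220*(-956 + t) = -210320 + 220*t)
m = -1/1681006 (m = 1/(-1680058 - 948) = 1/(-1681006) = -1/1681006 ≈ -5.9488e-7)
(-125911 + 2625129)*(B(935, 244 - 1*589) + m) = (-125911 + 2625129)*((-210320 + 220*935) - 1/1681006) = 2499218*((-210320 + 205700) - 1/1681006) = 2499218*(-4620 - 1/1681006) = 2499218*(-7766247721/1681006) = -9704773048391089/840503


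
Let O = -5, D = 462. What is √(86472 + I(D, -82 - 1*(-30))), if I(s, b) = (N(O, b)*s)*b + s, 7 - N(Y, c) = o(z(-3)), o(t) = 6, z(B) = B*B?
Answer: 3*√6990 ≈ 250.82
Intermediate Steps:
z(B) = B²
N(Y, c) = 1 (N(Y, c) = 7 - 1*6 = 7 - 6 = 1)
I(s, b) = s + b*s (I(s, b) = (1*s)*b + s = s*b + s = b*s + s = s + b*s)
√(86472 + I(D, -82 - 1*(-30))) = √(86472 + 462*(1 + (-82 - 1*(-30)))) = √(86472 + 462*(1 + (-82 + 30))) = √(86472 + 462*(1 - 52)) = √(86472 + 462*(-51)) = √(86472 - 23562) = √62910 = 3*√6990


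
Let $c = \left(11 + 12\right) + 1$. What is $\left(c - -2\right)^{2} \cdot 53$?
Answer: $35828$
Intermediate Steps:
$c = 24$ ($c = 23 + 1 = 24$)
$\left(c - -2\right)^{2} \cdot 53 = \left(24 - -2\right)^{2} \cdot 53 = \left(24 + \left(3 - 1\right)\right)^{2} \cdot 53 = \left(24 + 2\right)^{2} \cdot 53 = 26^{2} \cdot 53 = 676 \cdot 53 = 35828$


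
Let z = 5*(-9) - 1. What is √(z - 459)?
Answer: I*√505 ≈ 22.472*I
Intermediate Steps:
z = -46 (z = -45 - 1 = -46)
√(z - 459) = √(-46 - 459) = √(-505) = I*√505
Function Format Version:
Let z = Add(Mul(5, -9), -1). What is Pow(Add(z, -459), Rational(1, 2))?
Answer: Mul(I, Pow(505, Rational(1, 2))) ≈ Mul(22.472, I)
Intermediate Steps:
z = -46 (z = Add(-45, -1) = -46)
Pow(Add(z, -459), Rational(1, 2)) = Pow(Add(-46, -459), Rational(1, 2)) = Pow(-505, Rational(1, 2)) = Mul(I, Pow(505, Rational(1, 2)))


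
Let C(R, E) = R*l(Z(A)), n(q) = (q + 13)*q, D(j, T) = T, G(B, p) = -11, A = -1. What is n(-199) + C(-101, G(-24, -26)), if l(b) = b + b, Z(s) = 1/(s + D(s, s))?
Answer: 37115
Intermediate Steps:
Z(s) = 1/(2*s) (Z(s) = 1/(s + s) = 1/(2*s))
l(b) = 2*b
n(q) = q*(13 + q) (n(q) = (13 + q)*q = q*(13 + q))
C(R, E) = -R (C(R, E) = R*(2*((½)/(-1))) = R*(2*((½)*(-1))) = R*(2*(-½)) = R*(-1) = -R)
n(-199) + C(-101, G(-24, -26)) = -199*(13 - 199) - 1*(-101) = -199*(-186) + 101 = 37014 + 101 = 37115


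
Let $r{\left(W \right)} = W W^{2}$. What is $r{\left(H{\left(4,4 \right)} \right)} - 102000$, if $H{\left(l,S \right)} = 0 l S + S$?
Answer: $-101936$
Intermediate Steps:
$H{\left(l,S \right)} = S$ ($H{\left(l,S \right)} = 0 S + S = 0 + S = S$)
$r{\left(W \right)} = W^{3}$
$r{\left(H{\left(4,4 \right)} \right)} - 102000 = 4^{3} - 102000 = 64 - 102000 = -101936$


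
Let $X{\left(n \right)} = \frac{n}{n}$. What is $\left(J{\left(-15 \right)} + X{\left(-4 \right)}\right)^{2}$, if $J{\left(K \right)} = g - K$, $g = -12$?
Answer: $16$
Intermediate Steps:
$J{\left(K \right)} = -12 - K$
$X{\left(n \right)} = 1$
$\left(J{\left(-15 \right)} + X{\left(-4 \right)}\right)^{2} = \left(\left(-12 - -15\right) + 1\right)^{2} = \left(\left(-12 + 15\right) + 1\right)^{2} = \left(3 + 1\right)^{2} = 4^{2} = 16$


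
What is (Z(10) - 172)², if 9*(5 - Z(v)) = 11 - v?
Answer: 2262016/81 ≈ 27926.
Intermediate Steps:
Z(v) = 34/9 + v/9 (Z(v) = 5 - (11 - v)/9 = 5 + (-11/9 + v/9) = 34/9 + v/9)
(Z(10) - 172)² = ((34/9 + (⅑)*10) - 172)² = ((34/9 + 10/9) - 172)² = (44/9 - 172)² = (-1504/9)² = 2262016/81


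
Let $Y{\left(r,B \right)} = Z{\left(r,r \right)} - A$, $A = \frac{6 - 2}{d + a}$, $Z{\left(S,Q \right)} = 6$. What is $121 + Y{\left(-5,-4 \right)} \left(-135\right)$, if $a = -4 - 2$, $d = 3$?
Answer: $-869$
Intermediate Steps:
$a = -6$ ($a = -4 - 2 = -6$)
$A = - \frac{4}{3}$ ($A = \frac{6 - 2}{3 - 6} = \frac{4}{-3} = 4 \left(- \frac{1}{3}\right) = - \frac{4}{3} \approx -1.3333$)
$Y{\left(r,B \right)} = \frac{22}{3}$ ($Y{\left(r,B \right)} = 6 - - \frac{4}{3} = 6 + \frac{4}{3} = \frac{22}{3}$)
$121 + Y{\left(-5,-4 \right)} \left(-135\right) = 121 + \frac{22}{3} \left(-135\right) = 121 - 990 = -869$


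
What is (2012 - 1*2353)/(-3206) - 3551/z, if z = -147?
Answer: 1633519/67326 ≈ 24.263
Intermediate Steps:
(2012 - 1*2353)/(-3206) - 3551/z = (2012 - 1*2353)/(-3206) - 3551/(-147) = (2012 - 2353)*(-1/3206) - 3551*(-1/147) = -341*(-1/3206) + 3551/147 = 341/3206 + 3551/147 = 1633519/67326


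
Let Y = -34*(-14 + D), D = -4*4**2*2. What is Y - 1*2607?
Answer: 2221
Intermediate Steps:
D = -128 (D = -4*16*2 = -64*2 = -128)
Y = 4828 (Y = -34*(-14 - 128) = -34*(-142) = 4828)
Y - 1*2607 = 4828 - 1*2607 = 4828 - 2607 = 2221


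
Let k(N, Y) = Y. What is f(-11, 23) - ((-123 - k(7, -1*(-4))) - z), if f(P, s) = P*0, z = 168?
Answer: 295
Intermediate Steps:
f(P, s) = 0
f(-11, 23) - ((-123 - k(7, -1*(-4))) - z) = 0 - ((-123 - (-1)*(-4)) - 1*168) = 0 - ((-123 - 1*4) - 168) = 0 - ((-123 - 4) - 168) = 0 - (-127 - 168) = 0 - 1*(-295) = 0 + 295 = 295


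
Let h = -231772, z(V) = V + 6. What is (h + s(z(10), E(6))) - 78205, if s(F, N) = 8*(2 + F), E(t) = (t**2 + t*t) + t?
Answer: -309833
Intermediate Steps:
z(V) = 6 + V
E(t) = t + 2*t**2 (E(t) = (t**2 + t**2) + t = 2*t**2 + t = t + 2*t**2)
s(F, N) = 16 + 8*F
(h + s(z(10), E(6))) - 78205 = (-231772 + (16 + 8*(6 + 10))) - 78205 = (-231772 + (16 + 8*16)) - 78205 = (-231772 + (16 + 128)) - 78205 = (-231772 + 144) - 78205 = -231628 - 78205 = -309833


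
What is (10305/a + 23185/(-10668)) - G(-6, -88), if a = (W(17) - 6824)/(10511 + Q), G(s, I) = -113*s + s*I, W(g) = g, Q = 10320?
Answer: -792587917297/24205692 ≈ -32744.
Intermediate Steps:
G(s, I) = -113*s + I*s
a = -6807/20831 (a = (17 - 6824)/(10511 + 10320) = -6807/20831 ≈ -0.32677)
(10305/a + 23185/(-10668)) - G(-6, -88) = (10305/(-6807/20831) + 23185/(-10668)) - (-6)*(-113 - 88) = (10305*(-20831/6807) + 23185*(-1/10668)) - (-6)*(-201) = (-71554485/2269 - 23185/10668) - 1*1206 = -763395852745/24205692 - 1206 = -792587917297/24205692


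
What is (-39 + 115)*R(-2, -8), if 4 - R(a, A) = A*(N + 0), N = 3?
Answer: 2128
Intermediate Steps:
R(a, A) = 4 - 3*A (R(a, A) = 4 - A*(3 + 0) = 4 - A*3 = 4 - 3*A)
(-39 + 115)*R(-2, -8) = (-39 + 115)*(4 - 3*(-8)) = 76*(4 + 24) = 76*28 = 2128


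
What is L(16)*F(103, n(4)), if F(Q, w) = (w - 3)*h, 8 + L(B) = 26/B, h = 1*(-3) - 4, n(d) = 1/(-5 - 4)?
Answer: -833/6 ≈ -138.83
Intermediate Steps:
n(d) = -⅑ (n(d) = 1/(-9) = -⅑)
h = -7 (h = -3 - 4 = -7)
L(B) = -8 + 26/B
F(Q, w) = 21 - 7*w (F(Q, w) = (w - 3)*(-7) = (-3 + w)*(-7) = 21 - 7*w)
L(16)*F(103, n(4)) = (-8 + 26/16)*(21 - 7*(-⅑)) = (-8 + 26*(1/16))*(21 + 7/9) = (-8 + 13/8)*(196/9) = -51/8*196/9 = -833/6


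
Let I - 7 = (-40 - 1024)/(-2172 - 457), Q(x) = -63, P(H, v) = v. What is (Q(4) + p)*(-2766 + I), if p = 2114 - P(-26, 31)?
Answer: -14649740940/2629 ≈ -5.5724e+6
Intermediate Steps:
I = 19467/2629 (I = 7 + (-40 - 1024)/(-2172 - 457) = 7 - 1064/(-2629) = 7 - 1064*(-1/2629) = 7 + 1064/2629 = 19467/2629 ≈ 7.4047)
p = 2083 (p = 2114 - 1*31 = 2114 - 31 = 2083)
(Q(4) + p)*(-2766 + I) = (-63 + 2083)*(-2766 + 19467/2629) = 2020*(-7252347/2629) = -14649740940/2629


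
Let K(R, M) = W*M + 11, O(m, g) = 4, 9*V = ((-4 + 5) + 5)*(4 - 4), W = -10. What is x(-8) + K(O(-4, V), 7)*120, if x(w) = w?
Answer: -7088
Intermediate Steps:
V = 0 (V = (((-4 + 5) + 5)*(4 - 4))/9 = ((1 + 5)*0)/9 = (6*0)/9 = (⅑)*0 = 0)
K(R, M) = 11 - 10*M (K(R, M) = -10*M + 11 = 11 - 10*M)
x(-8) + K(O(-4, V), 7)*120 = -8 + (11 - 10*7)*120 = -8 + (11 - 70)*120 = -8 - 59*120 = -8 - 7080 = -7088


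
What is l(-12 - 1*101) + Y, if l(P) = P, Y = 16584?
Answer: 16471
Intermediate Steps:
l(-12 - 1*101) + Y = (-12 - 1*101) + 16584 = (-12 - 101) + 16584 = -113 + 16584 = 16471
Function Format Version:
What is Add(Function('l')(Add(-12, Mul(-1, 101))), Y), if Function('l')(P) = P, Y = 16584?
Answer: 16471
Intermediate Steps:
Add(Function('l')(Add(-12, Mul(-1, 101))), Y) = Add(Add(-12, Mul(-1, 101)), 16584) = Add(Add(-12, -101), 16584) = Add(-113, 16584) = 16471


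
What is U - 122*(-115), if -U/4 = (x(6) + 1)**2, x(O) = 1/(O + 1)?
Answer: 687214/49 ≈ 14025.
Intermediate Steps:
x(O) = 1/(1 + O)
U = -256/49 (U = -4*(1/(1 + 6) + 1)**2 = -4*(1/7 + 1)**2 = -4*(8/7)**2 = -4*64/49 = -256/49 ≈ -5.2245)
U - 122*(-115) = -256/49 - 122*(-115) = -256/49 + 14030 = 687214/49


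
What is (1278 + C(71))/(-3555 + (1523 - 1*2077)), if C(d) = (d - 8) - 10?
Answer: -1331/4109 ≈ -0.32392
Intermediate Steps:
C(d) = -18 + d (C(d) = (-8 + d) - 10 = -18 + d)
(1278 + C(71))/(-3555 + (1523 - 1*2077)) = (1278 + (-18 + 71))/(-3555 + (1523 - 1*2077)) = (1278 + 53)/(-3555 + (1523 - 2077)) = 1331/(-3555 - 554) = 1331/(-4109) = 1331*(-1/4109) = -1331/4109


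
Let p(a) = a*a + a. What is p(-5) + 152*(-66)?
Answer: -10012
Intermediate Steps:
p(a) = a + a² (p(a) = a² + a = a + a²)
p(-5) + 152*(-66) = -5*(1 - 5) + 152*(-66) = -5*(-4) - 10032 = 20 - 10032 = -10012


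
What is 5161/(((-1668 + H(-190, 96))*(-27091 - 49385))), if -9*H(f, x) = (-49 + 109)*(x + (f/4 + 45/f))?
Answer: 98059/2891200672 ≈ 3.3916e-5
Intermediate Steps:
H(f, x) = -300/f - 20*x/3 - 5*f/3 (H(f, x) = -(-49 + 109)*(x + (f/4 + 45/f))/9 = -20*(x + (f*(¼) + 45/f))/3 = -20*(x + (f/4 + 45/f))/3 = -20*(x + (45/f + f/4))/3 = -20*(x + 45/f + f/4)/3 = -(15*f + 60*x + 2700/f)/9 = -300/f - 20*x/3 - 5*f/3)
5161/(((-1668 + H(-190, 96))*(-27091 - 49385))) = 5161/(((-1668 + (5/3)*(-180 - 1*(-190)*(-190 + 4*96))/(-190))*(-27091 - 49385))) = 5161/(((-1668 + (5/3)*(-1/190)*(-180 - 1*(-190)*(-190 + 384)))*(-76476))) = 5161/(((-1668 + (5/3)*(-1/190)*(-180 - 1*(-190)*194))*(-76476))) = 5161/(((-1668 + (5/3)*(-1/190)*(-180 + 36860))*(-76476))) = 5161/(((-1668 + (5/3)*(-1/190)*36680)*(-76476))) = 5161/(((-1668 - 18340/57)*(-76476))) = 5161/((-113416/57*(-76476))) = 5161/(2891200672/19) = 5161*(19/2891200672) = 98059/2891200672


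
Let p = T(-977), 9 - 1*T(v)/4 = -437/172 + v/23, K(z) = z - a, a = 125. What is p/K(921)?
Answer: 213699/787244 ≈ 0.27145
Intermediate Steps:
K(z) = -125 + z (K(z) = z - 1*125 = z - 125 = -125 + z)
T(v) = 1985/43 - 4*v/23 (T(v) = 36 - 4*(-437/172 + v/23) = 36 + (437/43 - 4*v/23) = 1985/43 - 4*v/23)
p = 213699/989 (p = 1985/43 - 4/23*(-977) = 1985/43 + 3908/23 = 213699/989 ≈ 216.08)
p/K(921) = 213699/(989*(-125 + 921)) = (213699/989)/796 = (213699/989)*(1/796) = 213699/787244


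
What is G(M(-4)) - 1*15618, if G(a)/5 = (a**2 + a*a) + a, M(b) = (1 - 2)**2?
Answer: -15603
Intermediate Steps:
M(b) = 1 (M(b) = (-1)**2 = 1)
G(a) = 5*a + 10*a**2 (G(a) = 5*((a**2 + a*a) + a) = 5*((a**2 + a**2) + a) = 5*(2*a**2 + a) = 5*(a + 2*a**2) = 5*a + 10*a**2)
G(M(-4)) - 1*15618 = 5*1*(1 + 2*1) - 1*15618 = 5*1*(1 + 2) - 15618 = 5*1*3 - 15618 = 15 - 15618 = -15603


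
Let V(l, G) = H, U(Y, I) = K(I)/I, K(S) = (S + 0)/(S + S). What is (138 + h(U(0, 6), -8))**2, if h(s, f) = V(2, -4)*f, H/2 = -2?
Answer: 28900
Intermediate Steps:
H = -4 (H = 2*(-2) = -4)
K(S) = 1/2 (K(S) = S/((2*S)) = S*(1/(2*S)) = 1/2)
U(Y, I) = 1/(2*I)
V(l, G) = -4
h(s, f) = -4*f
(138 + h(U(0, 6), -8))**2 = (138 - 4*(-8))**2 = (138 + 32)**2 = 170**2 = 28900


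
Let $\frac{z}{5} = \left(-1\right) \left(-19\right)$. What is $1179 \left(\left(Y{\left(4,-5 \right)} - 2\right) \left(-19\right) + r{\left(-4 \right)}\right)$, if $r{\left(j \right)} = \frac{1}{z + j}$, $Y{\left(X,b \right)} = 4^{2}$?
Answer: $- \frac{28537695}{91} \approx -3.136 \cdot 10^{5}$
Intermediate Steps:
$Y{\left(X,b \right)} = 16$
$z = 95$ ($z = 5 \left(\left(-1\right) \left(-19\right)\right) = 5 \cdot 19 = 95$)
$r{\left(j \right)} = \frac{1}{95 + j}$
$1179 \left(\left(Y{\left(4,-5 \right)} - 2\right) \left(-19\right) + r{\left(-4 \right)}\right) = 1179 \left(\left(16 - 2\right) \left(-19\right) + \frac{1}{95 - 4}\right) = 1179 \left(14 \left(-19\right) + \frac{1}{91}\right) = 1179 \left(-266 + \frac{1}{91}\right) = 1179 \left(- \frac{24205}{91}\right) = - \frac{28537695}{91}$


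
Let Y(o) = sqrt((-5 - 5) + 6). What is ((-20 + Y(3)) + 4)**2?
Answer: 252 - 64*I ≈ 252.0 - 64.0*I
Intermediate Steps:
Y(o) = 2*I (Y(o) = sqrt(-10 + 6) = sqrt(-4) = 2*I)
((-20 + Y(3)) + 4)**2 = ((-20 + 2*I) + 4)**2 = (-16 + 2*I)**2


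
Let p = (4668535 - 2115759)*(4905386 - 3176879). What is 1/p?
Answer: 1/4412491185432 ≈ 2.2663e-13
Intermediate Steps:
p = 4412491185432 (p = 2552776*1728507 = 4412491185432)
1/p = 1/4412491185432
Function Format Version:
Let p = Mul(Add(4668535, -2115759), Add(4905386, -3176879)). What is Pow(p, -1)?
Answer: Rational(1, 4412491185432) ≈ 2.2663e-13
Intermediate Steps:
p = 4412491185432 (p = Mul(2552776, 1728507) = 4412491185432)
Pow(p, -1) = Pow(4412491185432, -1) = Rational(1, 4412491185432)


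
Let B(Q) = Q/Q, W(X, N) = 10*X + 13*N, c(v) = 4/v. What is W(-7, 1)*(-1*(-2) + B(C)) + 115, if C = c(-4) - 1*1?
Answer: -56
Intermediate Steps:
C = -2 (C = 4/(-4) - 1*1 = 4*(-¼) - 1 = -1 - 1 = -2)
B(Q) = 1
W(-7, 1)*(-1*(-2) + B(C)) + 115 = (10*(-7) + 13*1)*(-1*(-2) + 1) + 115 = (-70 + 13)*(2 + 1) + 115 = -57*3 + 115 = -171 + 115 = -56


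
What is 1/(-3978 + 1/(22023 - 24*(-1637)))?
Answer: -61311/243895157 ≈ -0.00025138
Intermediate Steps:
1/(-3978 + 1/(22023 - 24*(-1637))) = 1/(-3978 + 1/(22023 + 39288)) = 1/(-3978 + 1/61311) = 1/(-243895157/61311) = -61311/243895157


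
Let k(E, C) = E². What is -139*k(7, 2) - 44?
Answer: -6855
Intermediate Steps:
-139*k(7, 2) - 44 = -139*7² - 44 = -139*49 - 44 = -6811 - 44 = -6855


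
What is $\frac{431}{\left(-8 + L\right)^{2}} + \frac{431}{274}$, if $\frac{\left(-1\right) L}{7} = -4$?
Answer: $\frac{145247}{54800} \approx 2.6505$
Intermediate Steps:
$L = 28$ ($L = \left(-7\right) \left(-4\right) = 28$)
$\frac{431}{\left(-8 + L\right)^{2}} + \frac{431}{274} = \frac{431}{\left(-8 + 28\right)^{2}} + \frac{431}{274} = \frac{431}{20^{2}} + 431 \cdot \frac{1}{274} = \frac{431}{400} + \frac{431}{274} = \frac{145247}{54800}$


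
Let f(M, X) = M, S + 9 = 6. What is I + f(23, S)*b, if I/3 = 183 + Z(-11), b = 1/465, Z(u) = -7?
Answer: 245543/465 ≈ 528.05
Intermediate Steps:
S = -3 (S = -9 + 6 = -3)
b = 1/465 ≈ 0.0021505
I = 528 (I = 3*(183 - 7) = 3*176 = 528)
I + f(23, S)*b = 528 + 23*(1/465) = 528 + 23/465 = 245543/465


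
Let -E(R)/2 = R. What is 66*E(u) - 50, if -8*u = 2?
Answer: -17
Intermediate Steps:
u = -¼ (u = -⅛*2 = -¼ ≈ -0.25000)
E(R) = -2*R
66*E(u) - 50 = 66*(-2*(-¼)) - 50 = 66*(½) - 50 = 33 - 50 = -17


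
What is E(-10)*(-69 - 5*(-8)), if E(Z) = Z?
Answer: 290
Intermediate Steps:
E(-10)*(-69 - 5*(-8)) = -10*(-69 - 5*(-8)) = -10*(-69 + 40) = -10*(-29) = 290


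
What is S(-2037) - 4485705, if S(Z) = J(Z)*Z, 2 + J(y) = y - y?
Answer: -4481631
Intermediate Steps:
J(y) = -2 (J(y) = -2 + (y - y) = -2 + 0 = -2)
S(Z) = -2*Z
S(-2037) - 4485705 = -2*(-2037) - 4485705 = 4074 - 4485705 = -4481631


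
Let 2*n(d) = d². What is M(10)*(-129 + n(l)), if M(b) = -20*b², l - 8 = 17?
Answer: -367000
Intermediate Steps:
l = 25 (l = 8 + 17 = 25)
n(d) = d²/2
M(10)*(-129 + n(l)) = (-20*10²)*(-129 + (½)*25²) = (-20*100)*(-129 + (½)*625) = -2000*(-129 + 625/2) = -2000*367/2 = -367000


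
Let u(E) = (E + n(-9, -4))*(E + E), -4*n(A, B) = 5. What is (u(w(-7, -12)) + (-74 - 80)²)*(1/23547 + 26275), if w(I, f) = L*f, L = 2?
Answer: 15422889435328/23547 ≈ 6.5498e+8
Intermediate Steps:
n(A, B) = -5/4 (n(A, B) = -¼*5 = -5/4)
w(I, f) = 2*f
u(E) = 2*E*(-5/4 + E) (u(E) = (E - 5/4)*(E + E) = (-5/4 + E)*(2*E) = 2*E*(-5/4 + E))
(u(w(-7, -12)) + (-74 - 80)²)*(1/23547 + 26275) = ((2*(-12))*(-5 + 4*(2*(-12)))/2 + (-74 - 80)²)*(1/23547 + 26275) = ((½)*(-24)*(-5 + 4*(-24)) + (-154)²)*(1/23547 + 26275) = ((½)*(-24)*(-5 - 96) + 23716)*(618697426/23547) = ((½)*(-24)*(-101) + 23716)*(618697426/23547) = (1212 + 23716)*(618697426/23547) = 24928*(618697426/23547) = 15422889435328/23547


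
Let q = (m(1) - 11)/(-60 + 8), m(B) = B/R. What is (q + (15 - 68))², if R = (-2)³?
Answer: 482197681/173056 ≈ 2786.4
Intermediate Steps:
R = -8
m(B) = -B/8 (m(B) = B/(-8) = B*(-⅛) = -B/8)
q = 89/416 (q = (-⅛*1 - 11)/(-60 + 8) = (-⅛ - 11)/(-52) = -89/8*(-1/52) = 89/416 ≈ 0.21394)
(q + (15 - 68))² = (89/416 + (15 - 68))² = (89/416 - 53)² = (-21959/416)² = 482197681/173056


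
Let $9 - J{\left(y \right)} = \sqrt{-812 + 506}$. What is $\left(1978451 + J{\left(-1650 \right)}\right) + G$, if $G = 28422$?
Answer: $2006882 - 3 i \sqrt{34} \approx 2.0069 \cdot 10^{6} - 17.493 i$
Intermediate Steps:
$J{\left(y \right)} = 9 - 3 i \sqrt{34}$ ($J{\left(y \right)} = 9 - \sqrt{-812 + 506} = 9 - \sqrt{-306} = 9 - 3 i \sqrt{34}$)
$\left(1978451 + J{\left(-1650 \right)}\right) + G = \left(1978451 + \left(9 - 3 i \sqrt{34}\right)\right) + 28422 = \left(1978460 - 3 i \sqrt{34}\right) + 28422 = 2006882 - 3 i \sqrt{34}$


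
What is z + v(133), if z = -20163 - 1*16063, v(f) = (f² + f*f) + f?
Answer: -715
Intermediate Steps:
v(f) = f + 2*f² (v(f) = (f² + f²) + f = 2*f² + f = f + 2*f²)
z = -36226 (z = -20163 - 16063 = -36226)
z + v(133) = -36226 + 133*(1 + 2*133) = -36226 + 133*(1 + 266) = -36226 + 133*267 = -36226 + 35511 = -715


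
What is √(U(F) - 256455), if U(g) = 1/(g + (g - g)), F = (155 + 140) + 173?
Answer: I*√1560272207/78 ≈ 506.41*I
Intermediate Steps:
F = 468 (F = 295 + 173 = 468)
U(g) = 1/g (U(g) = 1/(g + 0) = 1/g)
√(U(F) - 256455) = √(1/468 - 256455) = √(-120020939/468) = I*√1560272207/78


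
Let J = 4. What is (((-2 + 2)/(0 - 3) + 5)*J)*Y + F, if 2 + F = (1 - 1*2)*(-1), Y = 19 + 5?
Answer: 479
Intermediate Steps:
Y = 24
F = -1 (F = -2 + (1 - 1*2)*(-1) = -2 + (1 - 2)*(-1) = -2 - 1*(-1) = -2 + 1 = -1)
(((-2 + 2)/(0 - 3) + 5)*J)*Y + F = (((-2 + 2)/(0 - 3) + 5)*4)*24 - 1 = ((0/(-3) + 5)*4)*24 - 1 = ((0*(-⅓) + 5)*4)*24 - 1 = ((0 + 5)*4)*24 - 1 = (5*4)*24 - 1 = 20*24 - 1 = 480 - 1 = 479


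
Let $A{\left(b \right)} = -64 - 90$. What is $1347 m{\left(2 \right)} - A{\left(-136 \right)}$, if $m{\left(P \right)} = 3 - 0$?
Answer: $4195$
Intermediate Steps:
$m{\left(P \right)} = 3$ ($m{\left(P \right)} = 3 + 0 = 3$)
$A{\left(b \right)} = -154$ ($A{\left(b \right)} = -64 - 90 = -154$)
$1347 m{\left(2 \right)} - A{\left(-136 \right)} = 1347 \cdot 3 - -154 = 4041 + 154 = 4195$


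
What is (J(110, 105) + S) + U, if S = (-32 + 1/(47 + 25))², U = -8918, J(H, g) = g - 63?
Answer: -40709375/5184 ≈ -7852.9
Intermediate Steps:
J(H, g) = -63 + g
S = 5303809/5184 (S = (-32 + 1/72)² = (-2303/72)² = 5303809/5184 ≈ 1023.1)
(J(110, 105) + S) + U = ((-63 + 105) + 5303809/5184) - 8918 = (42 + 5303809/5184) - 8918 = 5521537/5184 - 8918 = -40709375/5184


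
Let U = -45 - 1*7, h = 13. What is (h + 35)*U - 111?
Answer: -2607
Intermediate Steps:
U = -52 (U = -45 - 7 = -52)
(h + 35)*U - 111 = (13 + 35)*(-52) - 111 = 48*(-52) - 111 = -2496 - 111 = -2607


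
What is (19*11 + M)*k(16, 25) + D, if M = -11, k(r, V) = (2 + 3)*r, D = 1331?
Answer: 17171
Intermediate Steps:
k(r, V) = 5*r
(19*11 + M)*k(16, 25) + D = (19*11 - 11)*(5*16) + 1331 = (209 - 11)*80 + 1331 = 198*80 + 1331 = 15840 + 1331 = 17171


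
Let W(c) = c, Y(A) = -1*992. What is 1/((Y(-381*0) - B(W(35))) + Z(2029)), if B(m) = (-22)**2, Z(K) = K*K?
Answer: 1/4115365 ≈ 2.4299e-7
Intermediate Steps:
Y(A) = -992
Z(K) = K**2
B(m) = 484
1/((Y(-381*0) - B(W(35))) + Z(2029)) = 1/((-992 - 1*484) + 2029**2) = 1/((-992 - 484) + 4116841) = 1/(-1476 + 4116841) = 1/4115365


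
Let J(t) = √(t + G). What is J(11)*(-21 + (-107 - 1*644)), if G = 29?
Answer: -1544*√10 ≈ -4882.6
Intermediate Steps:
J(t) = √(29 + t) (J(t) = √(t + 29) = √(29 + t))
J(11)*(-21 + (-107 - 1*644)) = √(29 + 11)*(-21 + (-107 - 1*644)) = √40*(-21 + (-107 - 644)) = (2*√10)*(-21 - 751) = (2*√10)*(-772) = -1544*√10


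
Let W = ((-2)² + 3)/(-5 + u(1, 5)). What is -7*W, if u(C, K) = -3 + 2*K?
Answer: -49/2 ≈ -24.500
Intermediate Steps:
W = 7/2 (W = ((-2)² + 3)/(-5 + (-3 + 2*5)) = (4 + 3)/(-5 + (-3 + 10)) = 7/(-5 + 7) = 7/2 ≈ 3.5000)
-7*W = -7*7/2 = -49/2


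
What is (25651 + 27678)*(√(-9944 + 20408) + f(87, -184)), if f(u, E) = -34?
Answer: -1813186 + 213316*√654 ≈ 3.6420e+6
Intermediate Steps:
(25651 + 27678)*(√(-9944 + 20408) + f(87, -184)) = (25651 + 27678)*(√(-9944 + 20408) - 34) = 53329*(√10464 - 34) = 53329*(4*√654 - 34) = 53329*(-34 + 4*√654) = -1813186 + 213316*√654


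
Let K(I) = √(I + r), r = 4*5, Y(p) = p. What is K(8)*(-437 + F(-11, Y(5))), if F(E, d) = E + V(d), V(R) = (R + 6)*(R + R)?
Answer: -676*√7 ≈ -1788.5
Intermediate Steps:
V(R) = 2*R*(6 + R) (V(R) = (6 + R)*(2*R) = 2*R*(6 + R))
r = 20
K(I) = √(20 + I) (K(I) = √(I + 20) = √(20 + I))
F(E, d) = E + 2*d*(6 + d)
K(8)*(-437 + F(-11, Y(5))) = √(20 + 8)*(-437 + (-11 + 2*5*(6 + 5))) = √28*(-437 + (-11 + 2*5*11)) = (2*√7)*(-437 + (-11 + 110)) = (2*√7)*(-437 + 99) = (2*√7)*(-338) = -676*√7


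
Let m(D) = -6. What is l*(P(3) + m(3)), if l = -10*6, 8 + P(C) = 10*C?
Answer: -960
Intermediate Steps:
P(C) = -8 + 10*C
l = -60
l*(P(3) + m(3)) = -60*((-8 + 10*3) - 6) = -60*((-8 + 30) - 6) = -60*(22 - 6) = -60*16 = -960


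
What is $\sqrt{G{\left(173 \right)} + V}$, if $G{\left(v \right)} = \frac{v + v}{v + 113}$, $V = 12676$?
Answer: $\frac{\sqrt{259236263}}{143} \approx 112.59$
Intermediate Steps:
$G{\left(v \right)} = \frac{2 v}{113 + v}$
$\sqrt{G{\left(173 \right)} + V} = \sqrt{2 \cdot 173 \frac{1}{113 + 173} + 12676} = \sqrt{2 \cdot 173 \cdot \frac{1}{286} + 12676} = \sqrt{\frac{173}{143} + 12676} = \sqrt{\frac{1812841}{143}} = \frac{\sqrt{259236263}}{143}$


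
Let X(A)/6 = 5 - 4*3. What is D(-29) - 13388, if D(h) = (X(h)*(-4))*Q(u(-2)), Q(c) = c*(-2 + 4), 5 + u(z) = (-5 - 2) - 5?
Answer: -19100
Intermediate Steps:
u(z) = -17 (u(z) = -5 + ((-5 - 2) - 5) = -5 + (-7 - 5) = -5 - 12 = -17)
X(A) = -42 (X(A) = 6*(5 - 4*3) = 6*(5 - 12) = 6*(-7) = -42)
Q(c) = 2*c (Q(c) = c*2 = 2*c)
D(h) = -5712 (D(h) = (-42*(-4))*(2*(-17)) = 168*(-34) = -5712)
D(-29) - 13388 = -5712 - 13388 = -19100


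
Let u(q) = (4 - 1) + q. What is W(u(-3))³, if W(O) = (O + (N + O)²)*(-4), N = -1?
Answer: -64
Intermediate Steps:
u(q) = 3 + q
W(O) = -4*O - 4*(-1 + O)² (W(O) = (O + (-1 + O)²)*(-4) = -4*O - 4*(-1 + O)²)
W(u(-3))³ = (-4 - 4*(3 - 3)² + 4*(3 - 3))³ = (-4 - 4*0² + 4*0)³ = (-4 - 4*0 + 0)³ = (-4 + 0 + 0)³ = (-4)³ = -64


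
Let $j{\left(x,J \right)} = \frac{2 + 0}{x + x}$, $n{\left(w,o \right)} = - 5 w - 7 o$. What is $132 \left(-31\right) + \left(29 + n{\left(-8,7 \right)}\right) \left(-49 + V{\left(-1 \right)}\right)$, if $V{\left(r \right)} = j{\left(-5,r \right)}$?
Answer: $-5076$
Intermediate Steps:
$n{\left(w,o \right)} = - 7 o - 5 w$
$j{\left(x,J \right)} = \frac{1}{x}$ ($j{\left(x,J \right)} = \frac{2}{2 x} = 2 \frac{1}{2 x} = \frac{1}{x}$)
$V{\left(r \right)} = - \frac{1}{5}$ ($V{\left(r \right)} = \frac{1}{-5} = - \frac{1}{5}$)
$132 \left(-31\right) + \left(29 + n{\left(-8,7 \right)}\right) \left(-49 + V{\left(-1 \right)}\right) = 132 \left(-31\right) + \left(29 - 9\right) \left(-49 - \frac{1}{5}\right) = -4092 + \left(29 + \left(-49 + 40\right)\right) \left(- \frac{246}{5}\right) = -4092 + \left(29 - 9\right) \left(- \frac{246}{5}\right) = -4092 + 20 \left(- \frac{246}{5}\right) = -4092 - 984 = -5076$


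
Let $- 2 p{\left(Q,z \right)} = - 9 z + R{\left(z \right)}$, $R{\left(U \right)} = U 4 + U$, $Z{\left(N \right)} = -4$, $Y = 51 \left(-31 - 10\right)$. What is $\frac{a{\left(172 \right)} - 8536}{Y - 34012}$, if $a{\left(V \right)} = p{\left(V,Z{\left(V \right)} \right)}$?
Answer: $\frac{8544}{36103} \approx 0.23666$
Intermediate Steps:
$Y = -2091$ ($Y = 51 \left(-41\right) = -2091$)
$R{\left(U \right)} = 5 U$ ($R{\left(U \right)} = 4 U + U = 5 U$)
$p{\left(Q,z \right)} = 2 z$ ($p{\left(Q,z \right)} = - \frac{- 9 z + 5 z}{2} = - \frac{\left(-4\right) z}{2} = 2 z$)
$a{\left(V \right)} = -8$ ($a{\left(V \right)} = 2 \left(-4\right) = -8$)
$\frac{a{\left(172 \right)} - 8536}{Y - 34012} = \frac{-8 - 8536}{-2091 - 34012} = - \frac{8544}{-36103} = \left(-8544\right) \left(- \frac{1}{36103}\right) = \frac{8544}{36103}$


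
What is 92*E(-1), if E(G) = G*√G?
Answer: -92*I ≈ -92.0*I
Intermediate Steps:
E(G) = G^(3/2)
92*E(-1) = 92*(-1)^(3/2) = 92*(-I) = -92*I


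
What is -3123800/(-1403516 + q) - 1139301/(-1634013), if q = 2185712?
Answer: -39010862263/11834429931 ≈ -3.2964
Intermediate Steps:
-3123800/(-1403516 + q) - 1139301/(-1634013) = -3123800/(-1403516 + 2185712) - 1139301/(-1634013) = -3123800/782196 - 1139301*(-1/1634013) = -3123800*1/782196 + 126589/181557 = -780950/195549 + 126589/181557 = -39010862263/11834429931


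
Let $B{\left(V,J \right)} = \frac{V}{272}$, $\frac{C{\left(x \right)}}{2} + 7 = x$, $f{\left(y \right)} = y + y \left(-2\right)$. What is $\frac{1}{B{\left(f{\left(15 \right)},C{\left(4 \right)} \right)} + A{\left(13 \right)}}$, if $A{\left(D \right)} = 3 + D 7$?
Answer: $\frac{272}{25553} \approx 0.010645$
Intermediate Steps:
$f{\left(y \right)} = - y$ ($f{\left(y \right)} = y - 2 y = - y$)
$C{\left(x \right)} = -14 + 2 x$
$A{\left(D \right)} = 3 + 7 D$
$B{\left(V,J \right)} = \frac{V}{272}$ ($B{\left(V,J \right)} = V \frac{1}{272} = \frac{V}{272}$)
$\frac{1}{B{\left(f{\left(15 \right)},C{\left(4 \right)} \right)} + A{\left(13 \right)}} = \frac{1}{\frac{\left(-1\right) 15}{272} + \left(3 + 7 \cdot 13\right)} = \frac{1}{\frac{1}{272} \left(-15\right) + \left(3 + 91\right)} = \frac{1}{- \frac{15}{272} + 94} = \frac{1}{\frac{25553}{272}} = \frac{272}{25553}$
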